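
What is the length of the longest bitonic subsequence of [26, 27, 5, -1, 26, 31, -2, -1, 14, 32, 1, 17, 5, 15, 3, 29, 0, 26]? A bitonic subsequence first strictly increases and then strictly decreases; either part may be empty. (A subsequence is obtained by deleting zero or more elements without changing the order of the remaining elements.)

8

One longest bitonic subsequence is 26, 27, 31, 32, 17, 15, 3, 0 (positions 1,2,6,10,12,14,15,17): it rises to 32 then falls. Length 8 is optimal.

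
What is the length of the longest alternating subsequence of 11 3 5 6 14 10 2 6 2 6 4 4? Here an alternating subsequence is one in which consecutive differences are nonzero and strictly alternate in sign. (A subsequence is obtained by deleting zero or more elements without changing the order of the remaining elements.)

8

Track the best alternating length ending on an up-step vs a down-step at each position: up/down = 1/1, 1/2, 3/2, 3/2, 3/1, 3/4, 1/4, 5/4, 1/6, 7/4, 7/8, 7/8.
The maximum over both is 8; one such subsequence is 11, 3, 5, 2, 6, 2, 6, 4.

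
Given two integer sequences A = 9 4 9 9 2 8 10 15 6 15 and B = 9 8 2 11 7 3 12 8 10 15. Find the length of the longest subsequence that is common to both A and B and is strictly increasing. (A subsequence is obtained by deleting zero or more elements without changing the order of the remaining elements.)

A longest common strictly increasing subsequence is 2, 8, 10, 15 (length 4); it appears in order in both A and B, and no longer such subsequence exists.

4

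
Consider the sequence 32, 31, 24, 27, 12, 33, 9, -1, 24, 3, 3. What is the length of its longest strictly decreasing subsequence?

Let dp[i] be the longest decreasing subsequence ending at position i. Then dp = [1, 2, 3, 3, 4, 1, 5, 6, 4, 6, 6].
The maximum is 6; one witness is 32, 31, 24, 12, 9, -1 at positions 1,2,3,5,7,8.

6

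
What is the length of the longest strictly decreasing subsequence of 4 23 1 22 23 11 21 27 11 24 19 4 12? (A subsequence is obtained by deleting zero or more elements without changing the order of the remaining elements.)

5

Scanning left to right, the best length ending at each element is: 4→1, 23→1, 1→2, 22→2, 23→1, 11→3, 21→3, 27→1, 11→4, 24→2, 19→4, 4→5, 12→5.
So the longest decreasing subsequence has length 5, e.g. 23, 22, 21, 11, 4.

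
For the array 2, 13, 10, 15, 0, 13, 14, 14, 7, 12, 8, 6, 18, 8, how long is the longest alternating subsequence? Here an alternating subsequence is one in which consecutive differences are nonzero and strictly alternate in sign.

11

A longest alternating subsequence is 2, 13, 10, 15, 0, 13, 7, 12, 8, 18, 8 (positions 1,2,3,4,5,6,9,10,11,13,14); its 10 consecutive differences strictly alternate in sign, and length 11 is optimal.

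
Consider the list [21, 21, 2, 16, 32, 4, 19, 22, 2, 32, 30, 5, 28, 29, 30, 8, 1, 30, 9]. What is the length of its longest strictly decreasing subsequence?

5

One longest decreasing subsequence is 21, 16, 4, 2, 1 (positions 1,4,6,9,17), of length 5; no longer one exists.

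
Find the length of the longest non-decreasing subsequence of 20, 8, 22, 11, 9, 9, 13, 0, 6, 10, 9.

Scanning left to right, the best length ending at each element is: 20→1, 8→1, 22→2, 11→2, 9→2, 9→3, 13→4, 0→1, 6→2, 10→4, 9→4.
So the longest non-decreasing subsequence has length 4, e.g. 8, 9, 9, 13.

4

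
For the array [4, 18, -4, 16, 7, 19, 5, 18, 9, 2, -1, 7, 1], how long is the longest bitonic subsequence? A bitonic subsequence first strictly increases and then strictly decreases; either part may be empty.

Let inc[i] be the LIS ending at i and dec[i] the longest strictly decreasing subsequence starting at i. inc = [1, 2, 1, 2, 2, 3, 2, 3, 3, 2, 2, 3, 3], dec = [3, 6, 1, 5, 4, 5, 3, 4, 3, 2, 1, 2, 1].
max_i inc[i]+dec[i]−1 = 7, with one witness 4, 18, 16, 7, 5, 2, 1.

7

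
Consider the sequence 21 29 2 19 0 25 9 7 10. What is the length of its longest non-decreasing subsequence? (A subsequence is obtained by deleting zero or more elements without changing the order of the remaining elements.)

Scanning left to right, the best length ending at each element is: 21→1, 29→2, 2→1, 19→2, 0→1, 25→3, 9→2, 7→2, 10→3.
So the longest non-decreasing subsequence has length 3, e.g. 2, 19, 25.

3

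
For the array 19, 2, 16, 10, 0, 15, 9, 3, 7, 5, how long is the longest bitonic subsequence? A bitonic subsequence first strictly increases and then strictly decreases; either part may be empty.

Let inc[i] be the LIS ending at i and dec[i] the longest strictly decreasing subsequence starting at i. inc = [1, 1, 2, 2, 1, 3, 2, 2, 3, 3], dec = [6, 2, 5, 4, 1, 4, 3, 1, 2, 1].
max_i inc[i]+dec[i]−1 = 6, with one witness 19, 16, 15, 9, 7, 5.

6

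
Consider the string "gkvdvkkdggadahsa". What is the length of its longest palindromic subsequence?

7

Using dp[i][j] = 2 + dp[i+1][j−1] if the ends match, else max(dp[i+1][j], dp[i][j−1]):
dp[1][16] = 7. A witness is gkvdvkg at positions 1,2,3,4,5,7,10.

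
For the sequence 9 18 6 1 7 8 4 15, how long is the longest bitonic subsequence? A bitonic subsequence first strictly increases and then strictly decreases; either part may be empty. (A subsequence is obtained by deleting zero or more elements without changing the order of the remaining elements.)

4

Let inc[i] be the LIS ending at i and dec[i] the longest strictly decreasing subsequence starting at i. inc = [1, 2, 1, 1, 2, 3, 2, 4], dec = [3, 3, 2, 1, 2, 2, 1, 1].
max_i inc[i]+dec[i]−1 = 4, with one witness 9, 18, 8, 4.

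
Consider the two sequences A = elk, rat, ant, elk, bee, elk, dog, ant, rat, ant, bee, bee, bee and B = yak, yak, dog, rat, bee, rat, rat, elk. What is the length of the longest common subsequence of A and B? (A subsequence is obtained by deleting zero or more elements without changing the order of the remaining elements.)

Backtracking the LCS table gives one alignment: rat (A2,B4) → bee (A5,B5) → elk (A6,B8).
So the longest common subsequence has length 3.

3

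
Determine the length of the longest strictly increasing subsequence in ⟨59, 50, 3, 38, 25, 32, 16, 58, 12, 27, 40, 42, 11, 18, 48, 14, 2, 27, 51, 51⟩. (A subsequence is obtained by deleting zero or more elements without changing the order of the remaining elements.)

Let dp[i] be the longest increasing subsequence ending at position i. Then dp = [1, 1, 1, 2, 2, 3, 2, 4, 2, 3, 4, 5, 2, 3, 6, 3, 1, 4, 7, 7].
The maximum is 7; one witness is 3, 25, 32, 40, 42, 48, 51 at positions 3,5,6,11,12,15,19.

7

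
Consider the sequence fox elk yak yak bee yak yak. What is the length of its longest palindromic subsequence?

One longest palindromic subsequence is yak yak bee yak yak (positions 3,4,5,6,7); it reads the same forward and backward, and the interval DP gives dp[1][7] = 5.

5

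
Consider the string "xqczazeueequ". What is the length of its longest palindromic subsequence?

Using dp[i][j] = 2 + dp[i+1][j−1] if the ends match, else max(dp[i+1][j], dp[i][j−1]):
dp[1][12] = 5. A witness is qeeeq at positions 2,7,9,10,11.

5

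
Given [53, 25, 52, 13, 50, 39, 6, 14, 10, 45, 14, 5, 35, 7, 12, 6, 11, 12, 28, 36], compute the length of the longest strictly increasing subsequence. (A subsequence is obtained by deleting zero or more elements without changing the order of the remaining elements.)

6

One longest increasing subsequence is 6, 10, 11, 12, 28, 36 (positions 7,9,17,18,19,20), of length 6; no longer one exists.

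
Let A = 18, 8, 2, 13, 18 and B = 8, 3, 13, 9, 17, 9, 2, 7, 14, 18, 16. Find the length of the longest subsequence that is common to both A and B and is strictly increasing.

A longest common strictly increasing subsequence is 8, 13, 18 (length 3); it appears in order in both A and B, and no longer such subsequence exists.

3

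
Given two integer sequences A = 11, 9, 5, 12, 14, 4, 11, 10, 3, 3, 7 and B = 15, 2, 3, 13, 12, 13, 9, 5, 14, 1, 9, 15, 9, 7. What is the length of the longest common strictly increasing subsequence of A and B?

A longest common strictly increasing subsequence is 12, 14 (length 2); it appears in order in both A and B, and no longer such subsequence exists.

2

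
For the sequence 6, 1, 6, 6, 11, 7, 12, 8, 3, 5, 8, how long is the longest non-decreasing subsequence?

6

Scanning left to right, the best length ending at each element is: 6→1, 1→1, 6→2, 6→3, 11→4, 7→4, 12→5, 8→5, 3→2, 5→3, 8→6.
So the longest non-decreasing subsequence has length 6, e.g. 6, 6, 6, 7, 8, 8.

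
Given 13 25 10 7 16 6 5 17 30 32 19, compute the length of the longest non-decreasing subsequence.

5

Let dp[i] be the longest non-decreasing subsequence ending at position i. Then dp = [1, 2, 1, 1, 2, 1, 1, 3, 4, 5, 4].
The maximum is 5; one witness is 13, 16, 17, 30, 32 at positions 1,5,8,9,10.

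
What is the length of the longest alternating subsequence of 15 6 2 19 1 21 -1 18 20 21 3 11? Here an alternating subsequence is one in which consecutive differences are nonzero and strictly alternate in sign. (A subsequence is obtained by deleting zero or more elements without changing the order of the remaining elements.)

9

Track the best alternating length ending on an up-step vs a down-step at each position: up/down = 1/1, 1/2, 1/2, 3/1, 1/4, 5/1, 1/6, 7/6, 7/6, 7/1, 7/8, 9/8.
The maximum over both is 9; one such subsequence is 15, 6, 19, 1, 21, -1, 18, 3, 11.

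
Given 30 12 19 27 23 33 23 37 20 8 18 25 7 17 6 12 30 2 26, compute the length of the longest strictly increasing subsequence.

Scanning left to right, the best length ending at each element is: 30→1, 12→1, 19→2, 27→3, 23→3, 33→4, 23→3, 37→5, 20→3, 8→1, 18→2, 25→4, 7→1, 17→2, 6→1, 12→2, 30→5, 2→1, 26→5.
So the longest increasing subsequence has length 5, e.g. 12, 19, 27, 33, 37.

5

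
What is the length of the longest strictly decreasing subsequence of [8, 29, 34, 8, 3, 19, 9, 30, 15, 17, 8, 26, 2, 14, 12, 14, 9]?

Let dp[i] be the longest decreasing subsequence ending at position i. Then dp = [1, 1, 1, 2, 3, 2, 3, 2, 3, 3, 4, 3, 5, 4, 5, 4, 6].
The maximum is 6; one witness is 29, 19, 15, 14, 12, 9 at positions 2,6,9,14,15,17.

6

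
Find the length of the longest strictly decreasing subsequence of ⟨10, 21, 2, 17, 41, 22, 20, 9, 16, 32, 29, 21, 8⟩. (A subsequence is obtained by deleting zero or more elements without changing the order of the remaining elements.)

5

Scanning left to right, the best length ending at each element is: 10→1, 21→1, 2→2, 17→2, 41→1, 22→2, 20→3, 9→4, 16→4, 32→2, 29→3, 21→4, 8→5.
So the longest decreasing subsequence has length 5, e.g. 41, 22, 20, 9, 8.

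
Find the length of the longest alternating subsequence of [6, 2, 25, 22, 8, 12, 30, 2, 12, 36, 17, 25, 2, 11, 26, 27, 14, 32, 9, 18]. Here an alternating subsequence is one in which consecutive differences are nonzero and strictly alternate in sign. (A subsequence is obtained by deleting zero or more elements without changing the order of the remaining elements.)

Track the best alternating length ending on an up-step vs a down-step at each position: up/down = 1/1, 1/2, 3/1, 3/4, 3/4, 5/4, 5/1, 1/6, 7/6, 7/1, 7/8, 9/8, 1/10, 11/10, 11/8, 11/8, 11/12, 13/8, 11/14, 15/14.
The maximum over both is 15; one such subsequence is 6, 2, 25, 8, 12, 2, 36, 17, 25, 2, 26, 14, 32, 9, 18.

15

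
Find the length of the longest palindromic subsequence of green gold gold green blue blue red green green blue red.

One longest palindromic subsequence is green green blue blue green green (positions 1,4,5,6,8,9); it reads the same forward and backward, and the interval DP gives dp[1][11] = 6.

6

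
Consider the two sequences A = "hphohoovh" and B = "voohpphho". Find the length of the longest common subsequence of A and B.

A longest common subsequence is hphho (length 5); the LCS DP confirms no longer common subsequence exists.

5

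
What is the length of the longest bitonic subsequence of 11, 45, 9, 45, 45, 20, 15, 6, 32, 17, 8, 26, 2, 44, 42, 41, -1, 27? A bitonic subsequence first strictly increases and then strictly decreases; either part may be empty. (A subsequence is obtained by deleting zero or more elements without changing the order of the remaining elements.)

8

Let inc[i] be the LIS ending at i and dec[i] the longest strictly decreasing subsequence starting at i. inc = [1, 2, 1, 2, 2, 2, 2, 1, 3, 3, 2, 4, 1, 5, 5, 5, 1, 5], dec = [5, 6, 4, 6, 6, 5, 4, 3, 5, 4, 3, 3, 2, 4, 3, 2, 1, 1].
max_i inc[i]+dec[i]−1 = 8, with one witness 11, 15, 17, 26, 44, 42, 41, 27.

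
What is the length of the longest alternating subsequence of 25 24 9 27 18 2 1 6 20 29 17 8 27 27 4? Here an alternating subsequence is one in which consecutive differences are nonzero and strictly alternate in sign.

A longest alternating subsequence is 25, 24, 27, 18, 20, 17, 27, 4 (positions 1,2,4,5,9,11,13,15); its 7 consecutive differences strictly alternate in sign, and length 8 is optimal.

8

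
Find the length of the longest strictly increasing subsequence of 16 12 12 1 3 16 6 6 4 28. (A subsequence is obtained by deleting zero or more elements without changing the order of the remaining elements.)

4

Scanning left to right, the best length ending at each element is: 16→1, 12→1, 12→1, 1→1, 3→2, 16→3, 6→3, 6→3, 4→3, 28→4.
So the longest increasing subsequence has length 4, e.g. 1, 3, 16, 28.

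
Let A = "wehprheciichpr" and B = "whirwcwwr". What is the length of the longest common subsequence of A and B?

A longest common subsequence is whrcr (length 5); the LCS DP confirms no longer common subsequence exists.

5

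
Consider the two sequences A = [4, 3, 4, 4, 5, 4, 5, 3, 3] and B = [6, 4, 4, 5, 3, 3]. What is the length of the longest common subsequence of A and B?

5

A longest common subsequence is 4, 4, 5, 3, 3 (length 5); the LCS DP confirms no longer common subsequence exists.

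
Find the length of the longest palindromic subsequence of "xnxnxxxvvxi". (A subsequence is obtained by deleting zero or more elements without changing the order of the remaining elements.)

6

One longest palindromic subsequence is xxxxxx (positions 1,3,5,6,7,10); it reads the same forward and backward, and the interval DP gives dp[1][11] = 6.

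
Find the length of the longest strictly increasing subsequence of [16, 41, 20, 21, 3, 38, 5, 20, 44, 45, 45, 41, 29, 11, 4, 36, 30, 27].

6

Let dp[i] be the longest increasing subsequence ending at position i. Then dp = [1, 2, 2, 3, 1, 4, 2, 3, 5, 6, 6, 5, 4, 3, 2, 5, 5, 4].
The maximum is 6; one witness is 16, 20, 21, 38, 44, 45 at positions 1,3,4,6,9,10.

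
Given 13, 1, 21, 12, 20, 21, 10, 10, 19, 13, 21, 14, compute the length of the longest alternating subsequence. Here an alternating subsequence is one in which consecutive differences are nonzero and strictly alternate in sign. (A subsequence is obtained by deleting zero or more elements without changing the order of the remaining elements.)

10

A longest alternating subsequence is 13, 1, 21, 12, 20, 10, 19, 13, 21, 14 (positions 1,2,3,4,5,7,9,10,11,12); its 9 consecutive differences strictly alternate in sign, and length 10 is optimal.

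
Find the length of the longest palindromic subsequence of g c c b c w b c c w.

7

One longest palindromic subsequence is ccbwbcc (positions 2,3,4,6,7,8,9); it reads the same forward and backward, and the interval DP gives dp[1][10] = 7.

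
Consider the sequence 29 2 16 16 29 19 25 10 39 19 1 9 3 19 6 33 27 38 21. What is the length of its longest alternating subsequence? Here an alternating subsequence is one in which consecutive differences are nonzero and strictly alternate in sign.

16

A longest alternating subsequence is 29, 2, 29, 19, 25, 10, 39, 1, 9, 3, 19, 6, 33, 27, 38, 21 (positions 1,2,5,6,7,8,9,11,12,13,14,15,16,17,18,19); its 15 consecutive differences strictly alternate in sign, and length 16 is optimal.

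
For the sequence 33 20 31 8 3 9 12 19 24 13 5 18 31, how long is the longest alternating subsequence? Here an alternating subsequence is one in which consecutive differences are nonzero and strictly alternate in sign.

7

A longest alternating subsequence is 33, 20, 31, 8, 19, 13, 18 (positions 1,2,3,4,8,10,12); its 6 consecutive differences strictly alternate in sign, and length 7 is optimal.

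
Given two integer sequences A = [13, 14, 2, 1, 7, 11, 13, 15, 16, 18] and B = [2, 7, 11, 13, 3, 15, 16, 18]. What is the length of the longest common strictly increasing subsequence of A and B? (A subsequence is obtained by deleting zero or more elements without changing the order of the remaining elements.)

For each value that appears in both, track the longest common increasing run ending there.
The best achievable length is 7; one witness is 2, 7, 11, 13, 15, 16, 18 (A-positions 3,5,6,7,8,9,10, B-positions 1,2,3,4,6,7,8).

7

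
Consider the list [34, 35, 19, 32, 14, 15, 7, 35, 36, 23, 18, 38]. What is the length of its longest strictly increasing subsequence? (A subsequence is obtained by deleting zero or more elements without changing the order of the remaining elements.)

One longest increasing subsequence is 19, 32, 35, 36, 38 (positions 3,4,8,9,12), of length 5; no longer one exists.

5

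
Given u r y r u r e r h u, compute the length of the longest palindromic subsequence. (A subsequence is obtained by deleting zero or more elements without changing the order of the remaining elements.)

7

Using dp[i][j] = 2 + dp[i+1][j−1] if the ends match, else max(dp[i+1][j], dp[i][j−1]):
dp[1][10] = 7. A witness is urrurru at positions 1,2,4,5,6,8,10.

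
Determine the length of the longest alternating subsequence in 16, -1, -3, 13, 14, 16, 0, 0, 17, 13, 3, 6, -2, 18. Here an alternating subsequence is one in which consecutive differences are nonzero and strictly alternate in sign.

A longest alternating subsequence is 16, -1, 13, 0, 17, 3, 6, -2, 18 (positions 1,2,4,7,9,11,12,13,14); its 8 consecutive differences strictly alternate in sign, and length 9 is optimal.

9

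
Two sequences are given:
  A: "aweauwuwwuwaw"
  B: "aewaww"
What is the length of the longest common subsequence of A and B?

5

A longest common subsequence is awaww (length 5); the LCS DP confirms no longer common subsequence exists.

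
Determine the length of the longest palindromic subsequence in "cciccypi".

5

Using dp[i][j] = 2 + dp[i+1][j−1] if the ends match, else max(dp[i+1][j], dp[i][j−1]):
dp[1][8] = 5. A witness is ccicc at positions 1,2,3,4,5.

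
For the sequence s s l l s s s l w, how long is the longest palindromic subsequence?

6

One longest palindromic subsequence is ssllss (positions 1,2,3,4,6,7); it reads the same forward and backward, and the interval DP gives dp[1][9] = 6.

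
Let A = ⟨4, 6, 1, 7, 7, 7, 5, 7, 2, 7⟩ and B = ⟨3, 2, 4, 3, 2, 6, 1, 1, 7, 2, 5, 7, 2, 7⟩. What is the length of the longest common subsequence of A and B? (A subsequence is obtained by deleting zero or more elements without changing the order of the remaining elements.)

8

A longest common subsequence is 4, 6, 1, 7, 5, 7, 2, 7 (length 8); the LCS DP confirms no longer common subsequence exists.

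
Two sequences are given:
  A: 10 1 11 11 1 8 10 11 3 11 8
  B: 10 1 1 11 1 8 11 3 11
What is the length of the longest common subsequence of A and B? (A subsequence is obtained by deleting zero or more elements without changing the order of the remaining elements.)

8

A longest common subsequence is 10, 1, 11, 1, 8, 11, 3, 11 (length 8); the LCS DP confirms no longer common subsequence exists.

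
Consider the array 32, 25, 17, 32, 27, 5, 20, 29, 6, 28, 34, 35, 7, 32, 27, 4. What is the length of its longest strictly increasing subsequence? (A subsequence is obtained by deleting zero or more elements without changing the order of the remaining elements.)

One longest increasing subsequence is 25, 27, 29, 34, 35 (positions 2,5,8,11,12), of length 5; no longer one exists.

5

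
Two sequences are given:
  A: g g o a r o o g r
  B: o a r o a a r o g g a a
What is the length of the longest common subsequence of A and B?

A longest common subsequence is oaroog (length 6); the LCS DP confirms no longer common subsequence exists.

6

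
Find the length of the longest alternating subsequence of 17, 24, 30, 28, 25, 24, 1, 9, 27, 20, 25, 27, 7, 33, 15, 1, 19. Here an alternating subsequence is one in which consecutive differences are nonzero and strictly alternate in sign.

10

Track the best alternating length ending on an up-step vs a down-step at each position: up/down = 1/1, 2/1, 2/1, 2/3, 2/3, 2/3, 1/3, 4/3, 4/3, 4/5, 6/5, 6/3, 4/7, 8/1, 8/9, 1/9, 10/9.
The maximum over both is 10; one such subsequence is 17, 30, 25, 27, 20, 25, 7, 33, 15, 19.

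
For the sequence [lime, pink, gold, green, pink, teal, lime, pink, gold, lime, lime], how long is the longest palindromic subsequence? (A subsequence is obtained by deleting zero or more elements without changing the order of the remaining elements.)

One longest palindromic subsequence is lime gold pink lime pink gold lime (positions 1,3,5,7,8,9,11); it reads the same forward and backward, and the interval DP gives dp[1][11] = 7.

7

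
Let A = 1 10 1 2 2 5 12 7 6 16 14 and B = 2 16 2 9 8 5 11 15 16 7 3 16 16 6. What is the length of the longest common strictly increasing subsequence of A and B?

For each value that appears in both, track the longest common increasing run ending there.
The best achievable length is 4; one witness is 2, 5, 7, 16 (A-positions 4,6,8,10, B-positions 1,6,10,12).

4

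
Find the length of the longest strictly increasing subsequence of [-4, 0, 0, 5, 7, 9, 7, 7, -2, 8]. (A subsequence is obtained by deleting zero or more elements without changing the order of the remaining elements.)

Scanning left to right, the best length ending at each element is: -4→1, 0→2, 0→2, 5→3, 7→4, 9→5, 7→4, 7→4, -2→2, 8→5.
So the longest increasing subsequence has length 5, e.g. -4, 0, 5, 7, 9.

5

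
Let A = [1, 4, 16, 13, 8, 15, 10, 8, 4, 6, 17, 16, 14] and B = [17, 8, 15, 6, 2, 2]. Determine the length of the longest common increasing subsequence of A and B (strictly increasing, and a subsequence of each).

For each value that appears in both, track the longest common increasing run ending there.
The best achievable length is 2; one witness is 8, 15 (A-positions 5,6, B-positions 2,3).

2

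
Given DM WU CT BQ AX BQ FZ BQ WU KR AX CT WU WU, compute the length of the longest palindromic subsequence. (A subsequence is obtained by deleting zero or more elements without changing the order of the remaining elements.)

9

One longest palindromic subsequence is WU CT AX BQ FZ BQ AX CT WU (positions 2,3,5,6,7,8,11,12,14); it reads the same forward and backward, and the interval DP gives dp[1][14] = 9.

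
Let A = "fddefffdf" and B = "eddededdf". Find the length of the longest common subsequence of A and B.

Backtracking the LCS table gives one alignment: d (A2,B3) → d (A3,B5) → e (A4,B6) → d (A8,B8) → f (A9,B9).
So the longest common subsequence has length 5.

5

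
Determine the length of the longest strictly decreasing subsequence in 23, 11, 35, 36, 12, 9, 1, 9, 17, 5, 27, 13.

4

One longest decreasing subsequence is 23, 11, 9, 1 (positions 1,2,6,7), of length 4; no longer one exists.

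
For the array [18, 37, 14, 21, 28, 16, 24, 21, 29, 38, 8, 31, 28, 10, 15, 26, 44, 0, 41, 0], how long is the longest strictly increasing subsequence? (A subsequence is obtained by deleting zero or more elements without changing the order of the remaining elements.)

6

Scanning left to right, the best length ending at each element is: 18→1, 37→2, 14→1, 21→2, 28→3, 16→2, 24→3, 21→3, 29→4, 38→5, 8→1, 31→5, 28→4, 10→2, 15→3, 26→4, 44→6, 0→1, 41→6, 0→1.
So the longest increasing subsequence has length 6, e.g. 18, 21, 28, 29, 38, 44.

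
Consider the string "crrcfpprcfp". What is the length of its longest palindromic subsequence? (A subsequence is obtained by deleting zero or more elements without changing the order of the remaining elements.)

6

One longest palindromic subsequence is crpprc (positions 1,2,6,7,8,9); it reads the same forward and backward, and the interval DP gives dp[1][11] = 6.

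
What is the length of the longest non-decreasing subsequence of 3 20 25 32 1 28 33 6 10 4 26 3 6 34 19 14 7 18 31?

Scanning left to right, the best length ending at each element is: 3→1, 20→2, 25→3, 32→4, 1→1, 28→4, 33→5, 6→2, 10→3, 4→2, 26→4, 3→2, 6→3, 34→6, 19→4, 14→4, 7→4, 18→5, 31→6.
So the longest non-decreasing subsequence has length 6, e.g. 3, 20, 25, 32, 33, 34.

6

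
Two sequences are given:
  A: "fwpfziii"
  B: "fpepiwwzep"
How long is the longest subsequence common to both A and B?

3

A longest common subsequence is fwp (length 3); the LCS DP confirms no longer common subsequence exists.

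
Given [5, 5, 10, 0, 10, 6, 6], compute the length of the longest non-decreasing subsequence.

4

Let dp[i] be the longest non-decreasing subsequence ending at position i. Then dp = [1, 2, 3, 1, 4, 3, 4].
The maximum is 4; one witness is 5, 5, 10, 10 at positions 1,2,3,5.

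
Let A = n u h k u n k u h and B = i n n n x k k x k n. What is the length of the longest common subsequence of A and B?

Backtracking the LCS table gives one alignment: n (A1,B4) → k (A4,B9) → n (A6,B10).
So the longest common subsequence has length 3.

3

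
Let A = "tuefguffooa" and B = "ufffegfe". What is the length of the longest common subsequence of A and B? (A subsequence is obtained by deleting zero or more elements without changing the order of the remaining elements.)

4

Backtracking the LCS table gives one alignment: u (A2,B1) → e (A3,B5) → g (A5,B6) → f (A7,B7).
So the longest common subsequence has length 4.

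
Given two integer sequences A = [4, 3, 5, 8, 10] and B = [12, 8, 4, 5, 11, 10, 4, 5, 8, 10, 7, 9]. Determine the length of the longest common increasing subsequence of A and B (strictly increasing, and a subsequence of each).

4

A longest common strictly increasing subsequence is 4, 5, 8, 10 (length 4); it appears in order in both A and B, and no longer such subsequence exists.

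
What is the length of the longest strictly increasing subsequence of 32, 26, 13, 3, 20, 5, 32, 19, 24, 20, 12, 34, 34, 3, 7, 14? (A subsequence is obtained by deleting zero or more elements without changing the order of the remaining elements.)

5

One longest increasing subsequence is 3, 5, 19, 24, 34 (positions 4,6,8,9,12), of length 5; no longer one exists.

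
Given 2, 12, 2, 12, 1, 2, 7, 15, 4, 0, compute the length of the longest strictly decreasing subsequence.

Let dp[i] be the longest decreasing subsequence ending at position i. Then dp = [1, 1, 2, 1, 3, 2, 2, 1, 3, 4].
The maximum is 4; one witness is 12, 2, 1, 0 at positions 2,3,5,10.

4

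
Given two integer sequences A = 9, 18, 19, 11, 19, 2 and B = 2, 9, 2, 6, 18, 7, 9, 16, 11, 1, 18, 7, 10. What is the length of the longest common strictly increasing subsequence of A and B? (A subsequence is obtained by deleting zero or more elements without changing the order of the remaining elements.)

For each value that appears in both, track the longest common increasing run ending there.
The best achievable length is 2; one witness is 9, 18 (A-positions 1,2, B-positions 2,5).

2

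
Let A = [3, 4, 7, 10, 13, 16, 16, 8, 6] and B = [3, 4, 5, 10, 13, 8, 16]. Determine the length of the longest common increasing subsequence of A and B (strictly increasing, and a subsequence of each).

A longest common strictly increasing subsequence is 3, 4, 10, 13, 16 (length 5); it appears in order in both A and B, and no longer such subsequence exists.

5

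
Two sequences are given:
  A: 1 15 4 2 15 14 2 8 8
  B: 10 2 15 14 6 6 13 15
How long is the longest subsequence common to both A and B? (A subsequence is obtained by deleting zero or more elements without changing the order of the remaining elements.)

3

Backtracking the LCS table gives one alignment: 2 (A4,B2) → 15 (A5,B3) → 14 (A6,B4).
So the longest common subsequence has length 3.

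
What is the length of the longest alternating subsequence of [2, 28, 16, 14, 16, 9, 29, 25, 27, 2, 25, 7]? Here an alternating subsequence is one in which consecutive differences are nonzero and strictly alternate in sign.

11

Track the best alternating length ending on an up-step vs a down-step at each position: up/down = 1/1, 2/1, 2/3, 2/3, 4/3, 2/5, 6/1, 6/7, 8/7, 1/9, 10/9, 10/11.
The maximum over both is 11; one such subsequence is 2, 28, 14, 16, 9, 29, 25, 27, 2, 25, 7.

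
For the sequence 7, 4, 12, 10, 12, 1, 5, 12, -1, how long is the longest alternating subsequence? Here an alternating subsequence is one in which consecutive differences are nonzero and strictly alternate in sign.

Track the best alternating length ending on an up-step vs a down-step at each position: up/down = 1/1, 1/2, 3/1, 3/4, 5/1, 1/6, 7/6, 7/1, 1/8.
The maximum over both is 8; one such subsequence is 7, 4, 12, 10, 12, 1, 5, -1.

8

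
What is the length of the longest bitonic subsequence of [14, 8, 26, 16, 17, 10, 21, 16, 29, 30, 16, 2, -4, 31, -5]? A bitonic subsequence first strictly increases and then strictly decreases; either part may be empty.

10

Let inc[i] be the LIS ending at i and dec[i] the longest strictly decreasing subsequence starting at i. inc = [1, 1, 2, 2, 3, 2, 4, 3, 5, 6, 3, 1, 1, 7, 1], dec = [5, 4, 6, 5, 5, 4, 5, 4, 5, 5, 4, 3, 2, 2, 1].
max_i inc[i]+dec[i]−1 = 10, with one witness 14, 16, 17, 21, 29, 30, 16, 2, -4, -5.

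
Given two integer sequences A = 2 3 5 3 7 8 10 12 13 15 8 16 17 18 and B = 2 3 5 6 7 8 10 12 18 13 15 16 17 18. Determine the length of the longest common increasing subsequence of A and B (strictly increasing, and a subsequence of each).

For each value that appears in both, track the longest common increasing run ending there.
The best achievable length is 12; one witness is 2, 3, 5, 7, 8, 10, 12, 13, 15, 16, 17, 18 (A-positions 1,2,3,5,6,7,8,9,10,12,13,14, B-positions 1,2,3,5,6,7,8,10,11,12,13,14).

12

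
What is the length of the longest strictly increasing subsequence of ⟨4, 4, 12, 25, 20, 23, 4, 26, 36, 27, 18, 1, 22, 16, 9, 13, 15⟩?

Let dp[i] be the longest increasing subsequence ending at position i. Then dp = [1, 1, 2, 3, 3, 4, 1, 5, 6, 6, 3, 1, 4, 3, 2, 3, 4].
The maximum is 6; one witness is 4, 12, 20, 23, 26, 36 at positions 1,3,5,6,8,9.

6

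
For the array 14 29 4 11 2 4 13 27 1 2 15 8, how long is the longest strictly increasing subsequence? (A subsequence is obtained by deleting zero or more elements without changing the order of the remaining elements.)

Let dp[i] be the longest increasing subsequence ending at position i. Then dp = [1, 2, 1, 2, 1, 2, 3, 4, 1, 2, 4, 3].
The maximum is 4; one witness is 4, 11, 13, 27 at positions 3,4,7,8.

4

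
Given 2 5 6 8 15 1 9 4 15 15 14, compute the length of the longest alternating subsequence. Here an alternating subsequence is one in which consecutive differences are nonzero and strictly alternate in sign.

7

Track the best alternating length ending on an up-step vs a down-step at each position: up/down = 1/1, 2/1, 2/1, 2/1, 2/1, 1/3, 4/3, 4/5, 6/1, 6/1, 6/7.
The maximum over both is 7; one such subsequence is 2, 5, 1, 9, 4, 15, 14.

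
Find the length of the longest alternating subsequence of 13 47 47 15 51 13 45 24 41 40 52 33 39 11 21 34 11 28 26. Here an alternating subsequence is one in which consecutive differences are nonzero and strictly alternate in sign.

A longest alternating subsequence is 13, 47, 15, 51, 13, 45, 24, 41, 40, 52, 33, 39, 11, 21, 11, 28, 26 (positions 1,2,4,5,6,7,8,9,10,11,12,13,14,15,17,18,19); its 16 consecutive differences strictly alternate in sign, and length 17 is optimal.

17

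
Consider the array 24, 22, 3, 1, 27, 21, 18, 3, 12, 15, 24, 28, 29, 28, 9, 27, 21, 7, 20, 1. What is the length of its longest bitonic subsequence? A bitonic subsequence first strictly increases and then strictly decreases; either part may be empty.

12

Let inc[i] be the LIS ending at i and dec[i] the longest strictly decreasing subsequence starting at i. inc = [1, 1, 1, 1, 2, 2, 2, 2, 3, 4, 5, 6, 7, 6, 3, 6, 5, 3, 5, 1], dec = [8, 7, 2, 1, 7, 6, 5, 2, 4, 4, 4, 5, 6, 5, 3, 4, 3, 2, 2, 1].
max_i inc[i]+dec[i]−1 = 12, with one witness 1, 3, 12, 15, 24, 28, 29, 28, 27, 21, 20, 1.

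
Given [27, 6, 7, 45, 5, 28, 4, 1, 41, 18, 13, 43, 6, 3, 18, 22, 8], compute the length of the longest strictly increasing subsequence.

One longest increasing subsequence is 6, 7, 28, 41, 43 (positions 2,3,6,9,12), of length 5; no longer one exists.

5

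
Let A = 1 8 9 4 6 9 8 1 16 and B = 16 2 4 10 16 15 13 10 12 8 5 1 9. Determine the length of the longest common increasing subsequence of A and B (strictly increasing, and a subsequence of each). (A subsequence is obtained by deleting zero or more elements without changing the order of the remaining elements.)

For each value that appears in both, track the longest common increasing run ending there.
The best achievable length is 2; one witness is 4, 16 (A-positions 4,9, B-positions 3,5).

2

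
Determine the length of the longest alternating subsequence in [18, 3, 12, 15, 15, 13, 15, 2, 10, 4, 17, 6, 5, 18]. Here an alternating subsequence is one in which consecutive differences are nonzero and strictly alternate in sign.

A longest alternating subsequence is 18, 3, 15, 13, 15, 2, 10, 4, 17, 6, 18 (positions 1,2,4,6,7,8,9,10,11,12,14); its 10 consecutive differences strictly alternate in sign, and length 11 is optimal.

11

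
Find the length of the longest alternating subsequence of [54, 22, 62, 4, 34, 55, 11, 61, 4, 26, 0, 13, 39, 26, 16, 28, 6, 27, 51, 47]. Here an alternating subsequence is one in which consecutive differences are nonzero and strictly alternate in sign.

16

Track the best alternating length ending on an up-step vs a down-step at each position: up/down = 1/1, 1/2, 3/1, 1/4, 5/4, 5/4, 5/6, 7/4, 1/8, 9/8, 1/10, 11/10, 11/8, 11/12, 11/12, 13/12, 11/14, 15/14, 15/8, 15/16.
The maximum over both is 16; one such subsequence is 54, 22, 62, 4, 34, 11, 61, 4, 26, 0, 39, 26, 28, 6, 51, 47.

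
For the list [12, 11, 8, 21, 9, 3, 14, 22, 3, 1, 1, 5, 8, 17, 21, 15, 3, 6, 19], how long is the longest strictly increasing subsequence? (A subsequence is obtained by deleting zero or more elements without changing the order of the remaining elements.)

5

Scanning left to right, the best length ending at each element is: 12→1, 11→1, 8→1, 21→2, 9→2, 3→1, 14→3, 22→4, 3→1, 1→1, 1→1, 5→2, 8→3, 17→4, 21→5, 15→4, 3→2, 6→3, 19→5.
So the longest increasing subsequence has length 5, e.g. 8, 9, 14, 17, 21.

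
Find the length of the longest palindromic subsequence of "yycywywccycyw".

One longest palindromic subsequence is ycywywycy (positions 2,3,4,5,6,7,10,11,12); it reads the same forward and backward, and the interval DP gives dp[1][13] = 9.

9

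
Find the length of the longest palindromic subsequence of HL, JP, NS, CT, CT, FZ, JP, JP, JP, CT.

One longest palindromic subsequence is CT JP JP JP CT (positions 4,7,8,9,10); it reads the same forward and backward, and the interval DP gives dp[1][10] = 5.

5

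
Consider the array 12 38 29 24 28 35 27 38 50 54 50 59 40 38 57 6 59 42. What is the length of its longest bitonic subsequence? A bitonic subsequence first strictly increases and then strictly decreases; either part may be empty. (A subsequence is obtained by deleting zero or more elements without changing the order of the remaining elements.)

11

Let inc[i] be the LIS ending at i and dec[i] the longest strictly decreasing subsequence starting at i. inc = [1, 2, 2, 2, 3, 4, 3, 5, 6, 7, 6, 8, 6, 5, 8, 1, 9, 7], dec = [2, 5, 4, 2, 3, 3, 2, 2, 4, 5, 4, 4, 3, 2, 2, 1, 2, 1].
max_i inc[i]+dec[i]−1 = 11, with one witness 12, 24, 28, 35, 38, 50, 54, 50, 40, 38, 6.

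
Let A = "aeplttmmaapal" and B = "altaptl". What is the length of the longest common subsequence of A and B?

6

Backtracking the LCS table gives one alignment: a (A1,B1) → l (A4,B2) → t (A6,B3) → a (A10,B4) → p (A11,B5) → l (A13,B7).
So the longest common subsequence has length 6.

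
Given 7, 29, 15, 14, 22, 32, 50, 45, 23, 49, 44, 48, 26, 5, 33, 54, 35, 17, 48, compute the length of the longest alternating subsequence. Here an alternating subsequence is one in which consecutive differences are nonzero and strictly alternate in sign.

12

A longest alternating subsequence is 7, 29, 15, 50, 45, 49, 44, 48, 26, 54, 35, 48 (positions 1,2,3,7,8,10,11,12,13,16,17,19); its 11 consecutive differences strictly alternate in sign, and length 12 is optimal.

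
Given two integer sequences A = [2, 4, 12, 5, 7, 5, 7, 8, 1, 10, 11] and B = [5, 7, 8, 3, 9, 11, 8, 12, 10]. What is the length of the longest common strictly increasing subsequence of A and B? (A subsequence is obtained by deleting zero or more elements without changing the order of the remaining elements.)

4

For each value that appears in both, track the longest common increasing run ending there.
The best achievable length is 4; one witness is 5, 7, 8, 11 (A-positions 4,5,8,11, B-positions 1,2,3,6).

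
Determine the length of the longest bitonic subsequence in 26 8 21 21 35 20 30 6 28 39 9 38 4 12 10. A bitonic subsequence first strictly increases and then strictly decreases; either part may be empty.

Let inc[i] be the LIS ending at i and dec[i] the longest strictly decreasing subsequence starting at i. inc = [1, 1, 2, 2, 3, 2, 3, 1, 3, 4, 2, 4, 1, 3, 3], dec = [5, 3, 4, 4, 5, 3, 4, 2, 3, 4, 2, 3, 1, 2, 1].
max_i inc[i]+dec[i]−1 = 7, with one witness 8, 21, 35, 30, 28, 12, 10.

7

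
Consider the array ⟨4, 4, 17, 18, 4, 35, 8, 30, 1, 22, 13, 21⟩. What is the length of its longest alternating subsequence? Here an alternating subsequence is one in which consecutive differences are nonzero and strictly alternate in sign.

Track the best alternating length ending on an up-step vs a down-step at each position: up/down = 1/1, 1/1, 2/1, 2/1, 1/3, 4/1, 4/5, 6/5, 1/7, 8/7, 8/9, 10/9.
The maximum over both is 10; one such subsequence is 4, 17, 4, 35, 8, 30, 1, 22, 13, 21.

10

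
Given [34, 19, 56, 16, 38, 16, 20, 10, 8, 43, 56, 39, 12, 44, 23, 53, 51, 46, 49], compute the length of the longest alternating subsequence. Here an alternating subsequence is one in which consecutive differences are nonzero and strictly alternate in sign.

15

A longest alternating subsequence is 34, 19, 56, 16, 38, 16, 20, 10, 43, 39, 44, 23, 53, 46, 49 (positions 1,2,3,4,5,6,7,8,10,12,14,15,16,18,19); its 14 consecutive differences strictly alternate in sign, and length 15 is optimal.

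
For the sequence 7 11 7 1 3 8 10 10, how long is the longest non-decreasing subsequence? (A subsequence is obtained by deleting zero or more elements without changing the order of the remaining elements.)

5

Scanning left to right, the best length ending at each element is: 7→1, 11→2, 7→2, 1→1, 3→2, 8→3, 10→4, 10→5.
So the longest non-decreasing subsequence has length 5, e.g. 7, 7, 8, 10, 10.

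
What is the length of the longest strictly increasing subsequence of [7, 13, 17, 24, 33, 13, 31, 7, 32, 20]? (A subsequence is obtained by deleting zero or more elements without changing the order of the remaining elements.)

One longest increasing subsequence is 7, 13, 17, 24, 31, 32 (positions 1,2,3,4,7,9), of length 6; no longer one exists.

6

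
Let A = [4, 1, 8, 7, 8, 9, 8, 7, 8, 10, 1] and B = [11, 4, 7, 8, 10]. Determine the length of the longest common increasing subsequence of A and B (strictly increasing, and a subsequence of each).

For each value that appears in both, track the longest common increasing run ending there.
The best achievable length is 4; one witness is 4, 7, 8, 10 (A-positions 1,4,5,10, B-positions 2,3,4,5).

4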